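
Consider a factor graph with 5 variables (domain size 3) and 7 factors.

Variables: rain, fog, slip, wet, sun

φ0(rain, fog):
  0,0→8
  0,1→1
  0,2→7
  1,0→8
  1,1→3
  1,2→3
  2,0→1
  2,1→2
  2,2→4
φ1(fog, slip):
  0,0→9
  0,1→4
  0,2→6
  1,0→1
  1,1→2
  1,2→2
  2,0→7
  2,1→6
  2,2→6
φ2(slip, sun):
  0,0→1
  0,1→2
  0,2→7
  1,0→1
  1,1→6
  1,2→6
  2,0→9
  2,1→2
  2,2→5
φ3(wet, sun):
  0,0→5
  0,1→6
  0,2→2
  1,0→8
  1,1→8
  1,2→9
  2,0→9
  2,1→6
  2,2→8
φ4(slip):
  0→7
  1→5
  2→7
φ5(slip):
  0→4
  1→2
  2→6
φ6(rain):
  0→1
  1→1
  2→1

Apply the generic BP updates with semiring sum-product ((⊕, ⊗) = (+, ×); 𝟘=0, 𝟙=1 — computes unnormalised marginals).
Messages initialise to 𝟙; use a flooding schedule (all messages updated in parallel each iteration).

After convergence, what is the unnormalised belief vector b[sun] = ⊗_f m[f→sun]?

init: all messages = 𝟙 over 3 values
r1 m[φ0→rain] = [16, 14, 7]
r1 m[φ0→fog] = [17, 6, 14]
r1 m[φ1→fog] = [19, 5, 19]
r1 m[φ1→slip] = [17, 12, 14]
r1 m[φ2→slip] = [10, 13, 16]
r1 m[φ2→sun] = [11, 10, 18]
r1 m[φ3→wet] = [13, 25, 23]
r1 m[φ3→sun] = [22, 20, 19]
r1 m[φ4→slip] = [7, 5, 7]
r1 m[φ5→slip] = [4, 2, 6]
r1 m[φ6→rain] = [1, 1, 1]
r1 m[rain→φ0] = [1, 1, 1]
r1 m[rain→φ6] = [1, 1, 1]
r1 m[fog→φ0] = [1, 1, 1]
r1 m[fog→φ1] = [1, 1, 1]
r1 m[slip→φ1] = [1, 1, 1]
r1 m[slip→φ2] = [1, 1, 1]
r1 m[slip→φ4] = [1, 1, 1]
r1 m[slip→φ5] = [1, 1, 1]
r1 m[wet→φ3] = [1, 1, 1]
r1 m[sun→φ2] = [1, 1, 1]
r1 m[sun→φ3] = [1, 1, 1]
r2 m[φ0→rain] = [16, 14, 7]
r2 m[φ0→fog] = [17, 6, 14]
r2 m[φ1→fog] = [19, 5, 19]
r2 m[φ1→slip] = [17, 12, 14]
r2 m[φ2→slip] = [10, 13, 16]
r2 m[φ2→sun] = [11, 10, 18]
r2 m[φ3→wet] = [13, 25, 23]
r2 m[φ3→sun] = [22, 20, 19]
r2 m[φ4→slip] = [7, 5, 7]
r2 m[φ5→slip] = [4, 2, 6]
r2 m[φ6→rain] = [1, 1, 1]
r2 m[rain→φ0] = [1, 1, 1]
r2 m[rain→φ6] = [16, 14, 7]
r2 m[fog→φ0] = [19, 5, 19]
r2 m[fog→φ1] = [17, 6, 14]
r2 m[slip→φ1] = [280, 130, 672]
r2 m[slip→φ2] = [476, 120, 588]
r2 m[slip→φ4] = [680, 312, 1344]
r2 m[slip→φ5] = [1190, 780, 1568]
r2 m[wet→φ3] = [1, 1, 1]
r2 m[sun→φ2] = [22, 20, 19]
r2 m[sun→φ3] = [11, 10, 18]
r3 m[φ0→rain] = [290, 224, 105]
r3 m[φ0→fog] = [17, 6, 14]
r3 m[φ1→fog] = [7072, 1884, 6772]
r3 m[φ1→slip] = [257, 164, 198]
r3 m[φ2→slip] = [195, 256, 333]
r3 m[φ2→sun] = [5888, 2848, 6992]
r3 m[φ3→wet] = [151, 330, 303]
r3 m[φ3→sun] = [22, 20, 19]
r3 m[φ4→slip] = [7, 5, 7]
r3 m[φ5→slip] = [4, 2, 6]
r3 m[φ6→rain] = [1, 1, 1]
r3 m[rain→φ0] = [1, 1, 1]
r3 m[rain→φ6] = [16, 14, 7]
r3 m[fog→φ0] = [19, 5, 19]
r3 m[fog→φ1] = [17, 6, 14]
r3 m[slip→φ1] = [280, 130, 672]
r3 m[slip→φ2] = [476, 120, 588]
r3 m[slip→φ4] = [680, 312, 1344]
r3 m[slip→φ5] = [1190, 780, 1568]
r3 m[wet→φ3] = [1, 1, 1]
r3 m[sun→φ2] = [22, 20, 19]
r3 m[sun→φ3] = [11, 10, 18]
r4 m[φ0→rain] = [290, 224, 105]
r4 m[φ0→fog] = [17, 6, 14]
r4 m[φ1→fog] = [7072, 1884, 6772]
r4 m[φ1→slip] = [257, 164, 198]
r4 m[φ2→slip] = [195, 256, 333]
r4 m[φ2→sun] = [5888, 2848, 6992]
r4 m[φ3→wet] = [151, 330, 303]
r4 m[φ3→sun] = [22, 20, 19]
r4 m[φ4→slip] = [7, 5, 7]
r4 m[φ5→slip] = [4, 2, 6]
r4 m[φ6→rain] = [1, 1, 1]
r4 m[rain→φ0] = [1, 1, 1]
r4 m[rain→φ6] = [290, 224, 105]
r4 m[fog→φ0] = [7072, 1884, 6772]
r4 m[fog→φ1] = [17, 6, 14]
r4 m[slip→φ1] = [5460, 2560, 13986]
r4 m[slip→φ2] = [7196, 1640, 8316]
r4 m[slip→φ4] = [200460, 83968, 395604]
r4 m[slip→φ5] = [350805, 209920, 461538]
r4 m[wet→φ3] = [1, 1, 1]
r4 m[sun→φ2] = [22, 20, 19]
r4 m[sun→φ3] = [5888, 2848, 6992]
r5 m[φ0→rain] = [105864, 82544, 37928]
r5 m[φ0→fog] = [17, 6, 14]
r5 m[φ1→fog] = [143296, 38552, 137496]
r5 m[φ1→slip] = [257, 164, 198]
r5 m[φ2→slip] = [195, 256, 333]
r5 m[φ2→sun] = [83680, 40864, 101792]
r5 m[φ3→wet] = [60512, 132816, 126016]
r5 m[φ3→sun] = [22, 20, 19]
r5 m[φ4→slip] = [7, 5, 7]
r5 m[φ5→slip] = [4, 2, 6]
r5 m[φ6→rain] = [1, 1, 1]
r5 m[rain→φ0] = [1, 1, 1]
r5 m[rain→φ6] = [290, 224, 105]
r5 m[fog→φ0] = [7072, 1884, 6772]
r5 m[fog→φ1] = [17, 6, 14]
r5 m[slip→φ1] = [5460, 2560, 13986]
r5 m[slip→φ2] = [7196, 1640, 8316]
r5 m[slip→φ4] = [200460, 83968, 395604]
r5 m[slip→φ5] = [350805, 209920, 461538]
r5 m[wet→φ3] = [1, 1, 1]
r5 m[sun→φ2] = [22, 20, 19]
r5 m[sun→φ3] = [5888, 2848, 6992]
r6 m[φ0→rain] = [105864, 82544, 37928]
r6 m[φ0→fog] = [17, 6, 14]
r6 m[φ1→fog] = [143296, 38552, 137496]
r6 m[φ1→slip] = [257, 164, 198]
r6 m[φ2→slip] = [195, 256, 333]
r6 m[φ2→sun] = [83680, 40864, 101792]
r6 m[φ3→wet] = [60512, 132816, 126016]
r6 m[φ3→sun] = [22, 20, 19]
r6 m[φ4→slip] = [7, 5, 7]
r6 m[φ5→slip] = [4, 2, 6]
r6 m[φ6→rain] = [1, 1, 1]
r6 m[rain→φ0] = [1, 1, 1]
r6 m[rain→φ6] = [105864, 82544, 37928]
r6 m[fog→φ0] = [143296, 38552, 137496]
r6 m[fog→φ1] = [17, 6, 14]
r6 m[slip→φ1] = [5460, 2560, 13986]
r6 m[slip→φ2] = [7196, 1640, 8316]
r6 m[slip→φ4] = [200460, 83968, 395604]
r6 m[slip→φ5] = [350805, 209920, 461538]
r6 m[wet→φ3] = [1, 1, 1]
r6 m[sun→φ2] = [22, 20, 19]
r6 m[sun→φ3] = [83680, 40864, 101792]
r7 m[φ0→rain] = [2147392, 1674512, 770384]
r7 m[φ0→fog] = [17, 6, 14]
r7 m[φ1→fog] = [143296, 38552, 137496]
r7 m[φ1→slip] = [257, 164, 198]
r7 m[φ2→slip] = [195, 256, 333]
r7 m[φ2→sun] = [83680, 40864, 101792]
r7 m[φ3→wet] = [867168, 1912480, 1812640]
r7 m[φ3→sun] = [22, 20, 19]
r7 m[φ4→slip] = [7, 5, 7]
r7 m[φ5→slip] = [4, 2, 6]
r7 m[φ6→rain] = [1, 1, 1]
r7 m[rain→φ0] = [1, 1, 1]
r7 m[rain→φ6] = [105864, 82544, 37928]
r7 m[fog→φ0] = [143296, 38552, 137496]
r7 m[fog→φ1] = [17, 6, 14]
r7 m[slip→φ1] = [5460, 2560, 13986]
r7 m[slip→φ2] = [7196, 1640, 8316]
r7 m[slip→φ4] = [200460, 83968, 395604]
r7 m[slip→φ5] = [350805, 209920, 461538]
r7 m[wet→φ3] = [1, 1, 1]
r7 m[sun→φ2] = [22, 20, 19]
r7 m[sun→φ3] = [83680, 40864, 101792]
r8 m[φ0→rain] = [2147392, 1674512, 770384]
r8 m[φ0→fog] = [17, 6, 14]
r8 m[φ1→fog] = [143296, 38552, 137496]
r8 m[φ1→slip] = [257, 164, 198]
r8 m[φ2→slip] = [195, 256, 333]
r8 m[φ2→sun] = [83680, 40864, 101792]
r8 m[φ3→wet] = [867168, 1912480, 1812640]
r8 m[φ3→sun] = [22, 20, 19]
r8 m[φ4→slip] = [7, 5, 7]
r8 m[φ5→slip] = [4, 2, 6]
r8 m[φ6→rain] = [1, 1, 1]
r8 m[rain→φ0] = [1, 1, 1]
r8 m[rain→φ6] = [2147392, 1674512, 770384]
r8 m[fog→φ0] = [143296, 38552, 137496]
r8 m[fog→φ1] = [17, 6, 14]
r8 m[slip→φ1] = [5460, 2560, 13986]
r8 m[slip→φ2] = [7196, 1640, 8316]
r8 m[slip→φ4] = [200460, 83968, 395604]
r8 m[slip→φ5] = [350805, 209920, 461538]
r8 m[wet→φ3] = [1, 1, 1]
r8 m[sun→φ2] = [22, 20, 19]
r8 m[sun→φ3] = [83680, 40864, 101792]
r9 m[φ0→rain] = [2147392, 1674512, 770384]
r9 m[φ0→fog] = [17, 6, 14]
r9 m[φ1→fog] = [143296, 38552, 137496]
r9 m[φ1→slip] = [257, 164, 198]
r9 m[φ2→slip] = [195, 256, 333]
r9 m[φ2→sun] = [83680, 40864, 101792]
r9 m[φ3→wet] = [867168, 1912480, 1812640]
r9 m[φ3→sun] = [22, 20, 19]
r9 m[φ4→slip] = [7, 5, 7]
r9 m[φ5→slip] = [4, 2, 6]
r9 m[φ6→rain] = [1, 1, 1]
r9 m[rain→φ0] = [1, 1, 1]
r9 m[rain→φ6] = [2147392, 1674512, 770384]
r9 m[fog→φ0] = [143296, 38552, 137496]
r9 m[fog→φ1] = [17, 6, 14]
r9 m[slip→φ1] = [5460, 2560, 13986]
r9 m[slip→φ2] = [7196, 1640, 8316]
r9 m[slip→φ4] = [200460, 83968, 395604]
r9 m[slip→φ5] = [350805, 209920, 461538]
r9 m[wet→φ3] = [1, 1, 1]
r9 m[sun→φ2] = [22, 20, 19]
r9 m[sun→φ3] = [83680, 40864, 101792]
fixed point reached at round 9
b[sun] = ⊗ incoming = [1840960, 817280, 1934048]

b[sun] = [1840960, 817280, 1934048]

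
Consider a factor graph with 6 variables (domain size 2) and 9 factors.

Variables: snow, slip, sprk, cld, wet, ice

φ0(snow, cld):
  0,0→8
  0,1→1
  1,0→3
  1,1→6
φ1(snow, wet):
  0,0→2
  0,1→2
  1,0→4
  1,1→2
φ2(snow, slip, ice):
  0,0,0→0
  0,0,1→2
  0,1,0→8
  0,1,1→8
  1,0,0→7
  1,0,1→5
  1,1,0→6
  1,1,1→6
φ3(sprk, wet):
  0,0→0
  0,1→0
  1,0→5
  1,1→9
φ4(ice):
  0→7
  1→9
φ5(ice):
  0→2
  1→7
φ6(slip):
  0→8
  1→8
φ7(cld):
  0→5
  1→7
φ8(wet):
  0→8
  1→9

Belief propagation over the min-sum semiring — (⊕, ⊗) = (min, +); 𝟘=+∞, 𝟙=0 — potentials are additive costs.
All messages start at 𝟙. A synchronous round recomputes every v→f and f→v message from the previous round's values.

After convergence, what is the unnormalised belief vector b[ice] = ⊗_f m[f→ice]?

b[ice] = [35, 44]

init: all messages = 𝟙 over 2 values
r1 m[φ0→snow] = [1, 3]
r1 m[φ0→cld] = [3, 1]
r1 m[φ1→snow] = [2, 2]
r1 m[φ1→wet] = [2, 2]
r1 m[φ2→snow] = [0, 5]
r1 m[φ2→slip] = [0, 6]
r1 m[φ2→ice] = [0, 2]
r1 m[φ3→sprk] = [0, 5]
r1 m[φ3→wet] = [0, 0]
r1 m[φ4→ice] = [7, 9]
r1 m[φ5→ice] = [2, 7]
r1 m[φ6→slip] = [8, 8]
r1 m[φ7→cld] = [5, 7]
r1 m[φ8→wet] = [8, 9]
r1 m[snow→φ0] = [0, 0]
r1 m[snow→φ1] = [0, 0]
r1 m[snow→φ2] = [0, 0]
r1 m[slip→φ2] = [0, 0]
r1 m[slip→φ6] = [0, 0]
r1 m[sprk→φ3] = [0, 0]
r1 m[cld→φ0] = [0, 0]
r1 m[cld→φ7] = [0, 0]
r1 m[wet→φ1] = [0, 0]
r1 m[wet→φ3] = [0, 0]
r1 m[wet→φ8] = [0, 0]
r1 m[ice→φ2] = [0, 0]
r1 m[ice→φ4] = [0, 0]
r1 m[ice→φ5] = [0, 0]
r2 m[φ0→snow] = [1, 3]
r2 m[φ0→cld] = [3, 1]
r2 m[φ1→snow] = [2, 2]
r2 m[φ1→wet] = [2, 2]
r2 m[φ2→snow] = [0, 5]
r2 m[φ2→slip] = [0, 6]
r2 m[φ2→ice] = [0, 2]
r2 m[φ3→sprk] = [0, 5]
r2 m[φ3→wet] = [0, 0]
r2 m[φ4→ice] = [7, 9]
r2 m[φ5→ice] = [2, 7]
r2 m[φ6→slip] = [8, 8]
r2 m[φ7→cld] = [5, 7]
r2 m[φ8→wet] = [8, 9]
r2 m[snow→φ0] = [2, 7]
r2 m[snow→φ1] = [1, 8]
r2 m[snow→φ2] = [3, 5]
r2 m[slip→φ2] = [8, 8]
r2 m[slip→φ6] = [0, 6]
r2 m[sprk→φ3] = [0, 0]
r2 m[cld→φ0] = [5, 7]
r2 m[cld→φ7] = [3, 1]
r2 m[wet→φ1] = [8, 9]
r2 m[wet→φ3] = [10, 11]
r2 m[wet→φ8] = [2, 2]
r2 m[ice→φ2] = [9, 16]
r2 m[ice→φ4] = [2, 9]
r2 m[ice→φ5] = [7, 11]
r3 m[φ0→snow] = [8, 8]
r3 m[φ0→cld] = [10, 3]
r3 m[φ1→snow] = [10, 11]
r3 m[φ1→wet] = [3, 3]
r3 m[φ2→snow] = [17, 23]
r3 m[φ2→slip] = [12, 20]
r3 m[φ2→ice] = [11, 13]
r3 m[φ3→sprk] = [10, 15]
r3 m[φ3→wet] = [0, 0]
r3 m[φ4→ice] = [7, 9]
r3 m[φ5→ice] = [2, 7]
r3 m[φ6→slip] = [8, 8]
r3 m[φ7→cld] = [5, 7]
r3 m[φ8→wet] = [8, 9]
r3 m[snow→φ0] = [2, 7]
r3 m[snow→φ1] = [1, 8]
r3 m[snow→φ2] = [3, 5]
r3 m[slip→φ2] = [8, 8]
r3 m[slip→φ6] = [0, 6]
r3 m[sprk→φ3] = [0, 0]
r3 m[cld→φ0] = [5, 7]
r3 m[cld→φ7] = [3, 1]
r3 m[wet→φ1] = [8, 9]
r3 m[wet→φ3] = [10, 11]
r3 m[wet→φ8] = [2, 2]
r3 m[ice→φ2] = [9, 16]
r3 m[ice→φ4] = [2, 9]
r3 m[ice→φ5] = [7, 11]
r4 m[φ0→snow] = [8, 8]
r4 m[φ0→cld] = [10, 3]
r4 m[φ1→snow] = [10, 11]
r4 m[φ1→wet] = [3, 3]
r4 m[φ2→snow] = [17, 23]
r4 m[φ2→slip] = [12, 20]
r4 m[φ2→ice] = [11, 13]
r4 m[φ3→sprk] = [10, 15]
r4 m[φ3→wet] = [0, 0]
r4 m[φ4→ice] = [7, 9]
r4 m[φ5→ice] = [2, 7]
r4 m[φ6→slip] = [8, 8]
r4 m[φ7→cld] = [5, 7]
r4 m[φ8→wet] = [8, 9]
r4 m[snow→φ0] = [27, 34]
r4 m[snow→φ1] = [25, 31]
r4 m[snow→φ2] = [18, 19]
r4 m[slip→φ2] = [8, 8]
r4 m[slip→φ6] = [12, 20]
r4 m[sprk→φ3] = [0, 0]
r4 m[cld→φ0] = [5, 7]
r4 m[cld→φ7] = [10, 3]
r4 m[wet→φ1] = [8, 9]
r4 m[wet→φ3] = [11, 12]
r4 m[wet→φ8] = [3, 3]
r4 m[ice→φ2] = [9, 16]
r4 m[ice→φ4] = [13, 20]
r4 m[ice→φ5] = [18, 22]
r5 m[φ0→snow] = [8, 8]
r5 m[φ0→cld] = [35, 28]
r5 m[φ1→snow] = [10, 11]
r5 m[φ1→wet] = [27, 27]
r5 m[φ2→snow] = [17, 23]
r5 m[φ2→slip] = [27, 34]
r5 m[φ2→ice] = [26, 28]
r5 m[φ3→sprk] = [11, 16]
r5 m[φ3→wet] = [0, 0]
r5 m[φ4→ice] = [7, 9]
r5 m[φ5→ice] = [2, 7]
r5 m[φ6→slip] = [8, 8]
r5 m[φ7→cld] = [5, 7]
r5 m[φ8→wet] = [8, 9]
r5 m[snow→φ0] = [27, 34]
r5 m[snow→φ1] = [25, 31]
r5 m[snow→φ2] = [18, 19]
r5 m[slip→φ2] = [8, 8]
r5 m[slip→φ6] = [12, 20]
r5 m[sprk→φ3] = [0, 0]
r5 m[cld→φ0] = [5, 7]
r5 m[cld→φ7] = [10, 3]
r5 m[wet→φ1] = [8, 9]
r5 m[wet→φ3] = [11, 12]
r5 m[wet→φ8] = [3, 3]
r5 m[ice→φ2] = [9, 16]
r5 m[ice→φ4] = [13, 20]
r5 m[ice→φ5] = [18, 22]
r6 m[φ0→snow] = [8, 8]
r6 m[φ0→cld] = [35, 28]
r6 m[φ1→snow] = [10, 11]
r6 m[φ1→wet] = [27, 27]
r6 m[φ2→snow] = [17, 23]
r6 m[φ2→slip] = [27, 34]
r6 m[φ2→ice] = [26, 28]
r6 m[φ3→sprk] = [11, 16]
r6 m[φ3→wet] = [0, 0]
r6 m[φ4→ice] = [7, 9]
r6 m[φ5→ice] = [2, 7]
r6 m[φ6→slip] = [8, 8]
r6 m[φ7→cld] = [5, 7]
r6 m[φ8→wet] = [8, 9]
r6 m[snow→φ0] = [27, 34]
r6 m[snow→φ1] = [25, 31]
r6 m[snow→φ2] = [18, 19]
r6 m[slip→φ2] = [8, 8]
r6 m[slip→φ6] = [27, 34]
r6 m[sprk→φ3] = [0, 0]
r6 m[cld→φ0] = [5, 7]
r6 m[cld→φ7] = [35, 28]
r6 m[wet→φ1] = [8, 9]
r6 m[wet→φ3] = [35, 36]
r6 m[wet→φ8] = [27, 27]
r6 m[ice→φ2] = [9, 16]
r6 m[ice→φ4] = [28, 35]
r6 m[ice→φ5] = [33, 37]
r7 m[φ0→snow] = [8, 8]
r7 m[φ0→cld] = [35, 28]
r7 m[φ1→snow] = [10, 11]
r7 m[φ1→wet] = [27, 27]
r7 m[φ2→snow] = [17, 23]
r7 m[φ2→slip] = [27, 34]
r7 m[φ2→ice] = [26, 28]
r7 m[φ3→sprk] = [35, 40]
r7 m[φ3→wet] = [0, 0]
r7 m[φ4→ice] = [7, 9]
r7 m[φ5→ice] = [2, 7]
r7 m[φ6→slip] = [8, 8]
r7 m[φ7→cld] = [5, 7]
r7 m[φ8→wet] = [8, 9]
r7 m[snow→φ0] = [27, 34]
r7 m[snow→φ1] = [25, 31]
r7 m[snow→φ2] = [18, 19]
r7 m[slip→φ2] = [8, 8]
r7 m[slip→φ6] = [27, 34]
r7 m[sprk→φ3] = [0, 0]
r7 m[cld→φ0] = [5, 7]
r7 m[cld→φ7] = [35, 28]
r7 m[wet→φ1] = [8, 9]
r7 m[wet→φ3] = [35, 36]
r7 m[wet→φ8] = [27, 27]
r7 m[ice→φ2] = [9, 16]
r7 m[ice→φ4] = [28, 35]
r7 m[ice→φ5] = [33, 37]
r8 m[φ0→snow] = [8, 8]
r8 m[φ0→cld] = [35, 28]
r8 m[φ1→snow] = [10, 11]
r8 m[φ1→wet] = [27, 27]
r8 m[φ2→snow] = [17, 23]
r8 m[φ2→slip] = [27, 34]
r8 m[φ2→ice] = [26, 28]
r8 m[φ3→sprk] = [35, 40]
r8 m[φ3→wet] = [0, 0]
r8 m[φ4→ice] = [7, 9]
r8 m[φ5→ice] = [2, 7]
r8 m[φ6→slip] = [8, 8]
r8 m[φ7→cld] = [5, 7]
r8 m[φ8→wet] = [8, 9]
r8 m[snow→φ0] = [27, 34]
r8 m[snow→φ1] = [25, 31]
r8 m[snow→φ2] = [18, 19]
r8 m[slip→φ2] = [8, 8]
r8 m[slip→φ6] = [27, 34]
r8 m[sprk→φ3] = [0, 0]
r8 m[cld→φ0] = [5, 7]
r8 m[cld→φ7] = [35, 28]
r8 m[wet→φ1] = [8, 9]
r8 m[wet→φ3] = [35, 36]
r8 m[wet→φ8] = [27, 27]
r8 m[ice→φ2] = [9, 16]
r8 m[ice→φ4] = [28, 35]
r8 m[ice→φ5] = [33, 37]
fixed point reached at round 8
b[ice] = ⊗ incoming = [35, 44]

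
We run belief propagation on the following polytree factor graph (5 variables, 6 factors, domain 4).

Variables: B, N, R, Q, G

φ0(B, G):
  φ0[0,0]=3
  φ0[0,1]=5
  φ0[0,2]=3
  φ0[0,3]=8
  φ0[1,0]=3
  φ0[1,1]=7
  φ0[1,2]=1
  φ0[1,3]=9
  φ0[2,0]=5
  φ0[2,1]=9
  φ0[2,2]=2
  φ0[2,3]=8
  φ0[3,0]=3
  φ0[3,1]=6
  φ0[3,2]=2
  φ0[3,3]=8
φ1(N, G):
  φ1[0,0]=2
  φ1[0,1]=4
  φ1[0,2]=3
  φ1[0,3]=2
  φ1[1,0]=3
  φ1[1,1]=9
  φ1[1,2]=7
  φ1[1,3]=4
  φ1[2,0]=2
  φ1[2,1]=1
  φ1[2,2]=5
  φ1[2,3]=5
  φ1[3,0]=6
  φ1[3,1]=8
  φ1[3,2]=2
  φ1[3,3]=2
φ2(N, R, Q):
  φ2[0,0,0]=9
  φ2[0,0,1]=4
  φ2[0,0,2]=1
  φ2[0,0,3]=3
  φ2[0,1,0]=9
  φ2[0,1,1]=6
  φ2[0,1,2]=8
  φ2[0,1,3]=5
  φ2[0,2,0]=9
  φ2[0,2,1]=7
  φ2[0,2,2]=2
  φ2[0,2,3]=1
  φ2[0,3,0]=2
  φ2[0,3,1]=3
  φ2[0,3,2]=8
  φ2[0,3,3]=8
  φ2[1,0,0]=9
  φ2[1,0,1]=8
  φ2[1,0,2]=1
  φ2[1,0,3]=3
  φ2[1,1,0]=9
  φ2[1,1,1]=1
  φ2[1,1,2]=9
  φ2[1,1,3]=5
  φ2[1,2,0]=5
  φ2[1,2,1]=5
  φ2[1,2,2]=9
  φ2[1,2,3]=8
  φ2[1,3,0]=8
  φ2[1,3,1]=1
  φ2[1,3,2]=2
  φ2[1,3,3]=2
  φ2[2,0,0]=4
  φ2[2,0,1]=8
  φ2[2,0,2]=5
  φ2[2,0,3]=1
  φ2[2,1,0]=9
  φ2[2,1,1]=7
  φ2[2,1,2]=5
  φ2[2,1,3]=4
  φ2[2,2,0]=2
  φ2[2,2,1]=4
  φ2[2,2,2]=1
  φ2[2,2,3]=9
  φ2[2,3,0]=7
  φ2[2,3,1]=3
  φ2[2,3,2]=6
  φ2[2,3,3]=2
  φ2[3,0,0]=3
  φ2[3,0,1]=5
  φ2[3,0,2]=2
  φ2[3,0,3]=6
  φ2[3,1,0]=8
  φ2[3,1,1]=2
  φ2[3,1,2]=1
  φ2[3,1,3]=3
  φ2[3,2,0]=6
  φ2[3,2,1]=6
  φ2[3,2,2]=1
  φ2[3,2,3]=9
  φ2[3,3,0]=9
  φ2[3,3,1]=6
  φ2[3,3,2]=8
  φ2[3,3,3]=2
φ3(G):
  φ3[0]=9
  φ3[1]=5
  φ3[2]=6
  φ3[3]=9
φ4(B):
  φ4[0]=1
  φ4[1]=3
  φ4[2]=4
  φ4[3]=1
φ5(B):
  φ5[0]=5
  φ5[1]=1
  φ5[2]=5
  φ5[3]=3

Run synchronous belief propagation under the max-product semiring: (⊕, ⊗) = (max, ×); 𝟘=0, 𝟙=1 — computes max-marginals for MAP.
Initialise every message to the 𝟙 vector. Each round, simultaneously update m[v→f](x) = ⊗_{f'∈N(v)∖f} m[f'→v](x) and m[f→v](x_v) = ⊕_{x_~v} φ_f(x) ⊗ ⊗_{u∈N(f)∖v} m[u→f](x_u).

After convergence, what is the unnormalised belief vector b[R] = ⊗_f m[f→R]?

b[R] = [72900, 72900, 72900, 64800]

init: all messages = 𝟙 over 4 values
r1 m[φ0→B] = [8, 9, 9, 8]
r1 m[φ0→G] = [5, 9, 3, 9]
r1 m[φ1→N] = [4, 9, 5, 8]
r1 m[φ1→G] = [6, 9, 7, 5]
r1 m[φ2→N] = [9, 9, 9, 9]
r1 m[φ2→R] = [9, 9, 9, 9]
r1 m[φ2→Q] = [9, 8, 9, 9]
r1 m[φ3→G] = [9, 5, 6, 9]
r1 m[φ4→B] = [1, 3, 4, 1]
r1 m[φ5→B] = [5, 1, 5, 3]
r1 m[B→φ0] = [1, 1, 1, 1]
r1 m[B→φ4] = [1, 1, 1, 1]
r1 m[B→φ5] = [1, 1, 1, 1]
r1 m[N→φ1] = [1, 1, 1, 1]
r1 m[N→φ2] = [1, 1, 1, 1]
r1 m[R→φ2] = [1, 1, 1, 1]
r1 m[Q→φ2] = [1, 1, 1, 1]
r1 m[G→φ0] = [1, 1, 1, 1]
r1 m[G→φ1] = [1, 1, 1, 1]
r1 m[G→φ3] = [1, 1, 1, 1]
r2 m[φ0→B] = [8, 9, 9, 8]
r2 m[φ0→G] = [5, 9, 3, 9]
r2 m[φ1→N] = [4, 9, 5, 8]
r2 m[φ1→G] = [6, 9, 7, 5]
r2 m[φ2→N] = [9, 9, 9, 9]
r2 m[φ2→R] = [9, 9, 9, 9]
r2 m[φ2→Q] = [9, 8, 9, 9]
r2 m[φ3→G] = [9, 5, 6, 9]
r2 m[φ4→B] = [1, 3, 4, 1]
r2 m[φ5→B] = [5, 1, 5, 3]
r2 m[B→φ0] = [5, 3, 20, 3]
r2 m[B→φ4] = [40, 9, 45, 24]
r2 m[B→φ5] = [8, 27, 36, 8]
r2 m[N→φ1] = [9, 9, 9, 9]
r2 m[N→φ2] = [4, 9, 5, 8]
r2 m[R→φ2] = [1, 1, 1, 1]
r2 m[Q→φ2] = [1, 1, 1, 1]
r2 m[G→φ0] = [54, 45, 42, 45]
r2 m[G→φ1] = [45, 45, 18, 81]
r2 m[G→φ3] = [30, 81, 21, 45]
r3 m[φ0→B] = [360, 405, 405, 360]
r3 m[φ0→G] = [100, 180, 40, 160]
r3 m[φ1→N] = [180, 405, 405, 360]
r3 m[φ1→G] = [54, 81, 63, 45]
r3 m[φ2→N] = [9, 9, 9, 9]
r3 m[φ2→R] = [81, 81, 81, 72]
r3 m[φ2→Q] = [81, 72, 81, 72]
r3 m[φ3→G] = [9, 5, 6, 9]
r3 m[φ4→B] = [1, 3, 4, 1]
r3 m[φ5→B] = [5, 1, 5, 3]
r3 m[B→φ0] = [5, 3, 20, 3]
r3 m[B→φ4] = [40, 9, 45, 24]
r3 m[B→φ5] = [8, 27, 36, 8]
r3 m[N→φ1] = [9, 9, 9, 9]
r3 m[N→φ2] = [4, 9, 5, 8]
r3 m[R→φ2] = [1, 1, 1, 1]
r3 m[Q→φ2] = [1, 1, 1, 1]
r3 m[G→φ0] = [54, 45, 42, 45]
r3 m[G→φ1] = [45, 45, 18, 81]
r3 m[G→φ3] = [30, 81, 21, 45]
r4 m[φ0→B] = [360, 405, 405, 360]
r4 m[φ0→G] = [100, 180, 40, 160]
r4 m[φ1→N] = [180, 405, 405, 360]
r4 m[φ1→G] = [54, 81, 63, 45]
r4 m[φ2→N] = [9, 9, 9, 9]
r4 m[φ2→R] = [81, 81, 81, 72]
r4 m[φ2→Q] = [81, 72, 81, 72]
r4 m[φ3→G] = [9, 5, 6, 9]
r4 m[φ4→B] = [1, 3, 4, 1]
r4 m[φ5→B] = [5, 1, 5, 3]
r4 m[B→φ0] = [5, 3, 20, 3]
r4 m[B→φ4] = [1800, 405, 2025, 1080]
r4 m[B→φ5] = [360, 1215, 1620, 360]
r4 m[N→φ1] = [9, 9, 9, 9]
r4 m[N→φ2] = [180, 405, 405, 360]
r4 m[R→φ2] = [1, 1, 1, 1]
r4 m[Q→φ2] = [1, 1, 1, 1]
r4 m[G→φ0] = [486, 405, 378, 405]
r4 m[G→φ1] = [900, 900, 240, 1440]
r4 m[G→φ3] = [5400, 14580, 2520, 7200]
r5 m[φ0→B] = [3240, 3645, 3645, 3240]
r5 m[φ0→G] = [100, 180, 40, 160]
r5 m[φ1→N] = [3600, 8100, 7200, 7200]
r5 m[φ1→G] = [54, 81, 63, 45]
r5 m[φ2→N] = [9, 9, 9, 9]
r5 m[φ2→R] = [3645, 3645, 3645, 3240]
r5 m[φ2→Q] = [3645, 3240, 3645, 3645]
r5 m[φ3→G] = [9, 5, 6, 9]
r5 m[φ4→B] = [1, 3, 4, 1]
r5 m[φ5→B] = [5, 1, 5, 3]
r5 m[B→φ0] = [5, 3, 20, 3]
r5 m[B→φ4] = [1800, 405, 2025, 1080]
r5 m[B→φ5] = [360, 1215, 1620, 360]
r5 m[N→φ1] = [9, 9, 9, 9]
r5 m[N→φ2] = [180, 405, 405, 360]
r5 m[R→φ2] = [1, 1, 1, 1]
r5 m[Q→φ2] = [1, 1, 1, 1]
r5 m[G→φ0] = [486, 405, 378, 405]
r5 m[G→φ1] = [900, 900, 240, 1440]
r5 m[G→φ3] = [5400, 14580, 2520, 7200]
r6 m[φ0→B] = [3240, 3645, 3645, 3240]
r6 m[φ0→G] = [100, 180, 40, 160]
r6 m[φ1→N] = [3600, 8100, 7200, 7200]
r6 m[φ1→G] = [54, 81, 63, 45]
r6 m[φ2→N] = [9, 9, 9, 9]
r6 m[φ2→R] = [3645, 3645, 3645, 3240]
r6 m[φ2→Q] = [3645, 3240, 3645, 3645]
r6 m[φ3→G] = [9, 5, 6, 9]
r6 m[φ4→B] = [1, 3, 4, 1]
r6 m[φ5→B] = [5, 1, 5, 3]
r6 m[B→φ0] = [5, 3, 20, 3]
r6 m[B→φ4] = [16200, 3645, 18225, 9720]
r6 m[B→φ5] = [3240, 10935, 14580, 3240]
r6 m[N→φ1] = [9, 9, 9, 9]
r6 m[N→φ2] = [3600, 8100, 7200, 7200]
r6 m[R→φ2] = [1, 1, 1, 1]
r6 m[Q→φ2] = [1, 1, 1, 1]
r6 m[G→φ0] = [486, 405, 378, 405]
r6 m[G→φ1] = [900, 900, 240, 1440]
r6 m[G→φ3] = [5400, 14580, 2520, 7200]
r7 m[φ0→B] = [3240, 3645, 3645, 3240]
r7 m[φ0→G] = [100, 180, 40, 160]
r7 m[φ1→N] = [3600, 8100, 7200, 7200]
r7 m[φ1→G] = [54, 81, 63, 45]
r7 m[φ2→N] = [9, 9, 9, 9]
r7 m[φ2→R] = [72900, 72900, 72900, 64800]
r7 m[φ2→Q] = [72900, 64800, 72900, 64800]
r7 m[φ3→G] = [9, 5, 6, 9]
r7 m[φ4→B] = [1, 3, 4, 1]
r7 m[φ5→B] = [5, 1, 5, 3]
r7 m[B→φ0] = [5, 3, 20, 3]
r7 m[B→φ4] = [16200, 3645, 18225, 9720]
r7 m[B→φ5] = [3240, 10935, 14580, 3240]
r7 m[N→φ1] = [9, 9, 9, 9]
r7 m[N→φ2] = [3600, 8100, 7200, 7200]
r7 m[R→φ2] = [1, 1, 1, 1]
r7 m[Q→φ2] = [1, 1, 1, 1]
r7 m[G→φ0] = [486, 405, 378, 405]
r7 m[G→φ1] = [900, 900, 240, 1440]
r7 m[G→φ3] = [5400, 14580, 2520, 7200]
r8 m[φ0→B] = [3240, 3645, 3645, 3240]
r8 m[φ0→G] = [100, 180, 40, 160]
r8 m[φ1→N] = [3600, 8100, 7200, 7200]
r8 m[φ1→G] = [54, 81, 63, 45]
r8 m[φ2→N] = [9, 9, 9, 9]
r8 m[φ2→R] = [72900, 72900, 72900, 64800]
r8 m[φ2→Q] = [72900, 64800, 72900, 64800]
r8 m[φ3→G] = [9, 5, 6, 9]
r8 m[φ4→B] = [1, 3, 4, 1]
r8 m[φ5→B] = [5, 1, 5, 3]
r8 m[B→φ0] = [5, 3, 20, 3]
r8 m[B→φ4] = [16200, 3645, 18225, 9720]
r8 m[B→φ5] = [3240, 10935, 14580, 3240]
r8 m[N→φ1] = [9, 9, 9, 9]
r8 m[N→φ2] = [3600, 8100, 7200, 7200]
r8 m[R→φ2] = [1, 1, 1, 1]
r8 m[Q→φ2] = [1, 1, 1, 1]
r8 m[G→φ0] = [486, 405, 378, 405]
r8 m[G→φ1] = [900, 900, 240, 1440]
r8 m[G→φ3] = [5400, 14580, 2520, 7200]
fixed point reached at round 8
b[R] = ⊗ incoming = [72900, 72900, 72900, 64800]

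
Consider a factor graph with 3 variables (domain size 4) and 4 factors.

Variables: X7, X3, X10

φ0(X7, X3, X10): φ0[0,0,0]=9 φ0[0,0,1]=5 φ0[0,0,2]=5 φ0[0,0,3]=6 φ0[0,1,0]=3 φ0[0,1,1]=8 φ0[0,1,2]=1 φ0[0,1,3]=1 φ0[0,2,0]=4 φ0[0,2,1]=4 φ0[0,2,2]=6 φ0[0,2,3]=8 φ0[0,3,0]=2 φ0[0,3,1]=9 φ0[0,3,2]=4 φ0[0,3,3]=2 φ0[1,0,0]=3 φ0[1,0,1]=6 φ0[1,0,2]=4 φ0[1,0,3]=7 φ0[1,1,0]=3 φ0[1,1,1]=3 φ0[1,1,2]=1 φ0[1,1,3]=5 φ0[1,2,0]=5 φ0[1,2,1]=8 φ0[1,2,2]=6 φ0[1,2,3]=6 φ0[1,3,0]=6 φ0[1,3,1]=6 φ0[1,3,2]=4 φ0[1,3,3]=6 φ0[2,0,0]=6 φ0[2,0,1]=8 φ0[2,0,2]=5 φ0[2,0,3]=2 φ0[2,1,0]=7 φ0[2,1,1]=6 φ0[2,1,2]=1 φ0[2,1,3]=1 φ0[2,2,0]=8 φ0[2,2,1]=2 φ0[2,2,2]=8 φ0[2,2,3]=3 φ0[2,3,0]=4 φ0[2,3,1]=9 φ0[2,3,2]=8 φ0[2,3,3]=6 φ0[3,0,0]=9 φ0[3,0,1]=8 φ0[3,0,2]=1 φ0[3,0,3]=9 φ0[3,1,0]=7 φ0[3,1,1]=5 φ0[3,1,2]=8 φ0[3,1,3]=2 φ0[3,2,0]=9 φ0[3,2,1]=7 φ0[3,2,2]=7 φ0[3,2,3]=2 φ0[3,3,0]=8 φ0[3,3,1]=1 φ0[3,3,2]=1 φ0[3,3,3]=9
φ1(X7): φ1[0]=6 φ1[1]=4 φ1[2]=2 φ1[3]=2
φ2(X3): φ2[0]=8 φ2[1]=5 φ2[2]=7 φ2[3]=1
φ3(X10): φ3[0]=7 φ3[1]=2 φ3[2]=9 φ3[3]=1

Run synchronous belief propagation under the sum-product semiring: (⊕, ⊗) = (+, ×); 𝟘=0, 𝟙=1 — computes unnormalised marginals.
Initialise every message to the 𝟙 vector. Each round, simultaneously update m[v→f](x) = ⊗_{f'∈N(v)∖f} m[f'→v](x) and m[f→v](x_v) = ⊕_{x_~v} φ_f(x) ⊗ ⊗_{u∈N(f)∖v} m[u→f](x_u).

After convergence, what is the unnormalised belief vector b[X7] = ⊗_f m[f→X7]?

init: all messages = 𝟙 over 4 values
r1 m[φ0→X7] = [77, 79, 84, 93]
r1 m[φ0→X3] = [93, 62, 93, 85]
r1 m[φ0→X10] = [93, 95, 70, 75]
r1 m[φ1→X7] = [6, 4, 2, 2]
r1 m[φ2→X3] = [8, 5, 7, 1]
r1 m[φ3→X10] = [7, 2, 9, 1]
r1 m[X7→φ0] = [1, 1, 1, 1]
r1 m[X7→φ1] = [1, 1, 1, 1]
r1 m[X3→φ0] = [1, 1, 1, 1]
r1 m[X3→φ2] = [1, 1, 1, 1]
r1 m[X10→φ0] = [1, 1, 1, 1]
r1 m[X10→φ3] = [1, 1, 1, 1]
r2 m[φ0→X7] = [77, 79, 84, 93]
r2 m[φ0→X3] = [93, 62, 93, 85]
r2 m[φ0→X10] = [93, 95, 70, 75]
r2 m[φ1→X7] = [6, 4, 2, 2]
r2 m[φ2→X3] = [8, 5, 7, 1]
r2 m[φ3→X10] = [7, 2, 9, 1]
r2 m[X7→φ0] = [6, 4, 2, 2]
r2 m[X7→φ1] = [77, 79, 84, 93]
r2 m[X3→φ0] = [8, 5, 7, 1]
r2 m[X3→φ2] = [93, 62, 93, 85]
r2 m[X10→φ0] = [7, 2, 9, 1]
r2 m[X10→φ3] = [93, 95, 70, 75]
r3 m[φ0→X7] = [1983, 1686, 2264, 2511]
r3 m[φ0→X3] = [1452, 854, 1586, 1204]
r3 m[φ0→X10] = [1664, 1714, 1292, 1488]
r3 m[φ1→X7] = [6, 4, 2, 2]
r3 m[φ2→X3] = [8, 5, 7, 1]
r3 m[φ3→X10] = [7, 2, 9, 1]
r3 m[X7→φ0] = [6, 4, 2, 2]
r3 m[X7→φ1] = [77, 79, 84, 93]
r3 m[X3→φ0] = [8, 5, 7, 1]
r3 m[X3→φ2] = [93, 62, 93, 85]
r3 m[X10→φ0] = [7, 2, 9, 1]
r3 m[X10→φ3] = [93, 95, 70, 75]
r4 m[φ0→X7] = [1983, 1686, 2264, 2511]
r4 m[φ0→X3] = [1452, 854, 1586, 1204]
r4 m[φ0→X10] = [1664, 1714, 1292, 1488]
r4 m[φ1→X7] = [6, 4, 2, 2]
r4 m[φ2→X3] = [8, 5, 7, 1]
r4 m[φ3→X10] = [7, 2, 9, 1]
r4 m[X7→φ0] = [6, 4, 2, 2]
r4 m[X7→φ1] = [1983, 1686, 2264, 2511]
r4 m[X3→φ0] = [8, 5, 7, 1]
r4 m[X3→φ2] = [1452, 854, 1586, 1204]
r4 m[X10→φ0] = [7, 2, 9, 1]
r4 m[X10→φ3] = [1664, 1714, 1292, 1488]
r5 m[φ0→X7] = [1983, 1686, 2264, 2511]
r5 m[φ0→X3] = [1452, 854, 1586, 1204]
r5 m[φ0→X10] = [1664, 1714, 1292, 1488]
r5 m[φ1→X7] = [6, 4, 2, 2]
r5 m[φ2→X3] = [8, 5, 7, 1]
r5 m[φ3→X10] = [7, 2, 9, 1]
r5 m[X7→φ0] = [6, 4, 2, 2]
r5 m[X7→φ1] = [1983, 1686, 2264, 2511]
r5 m[X3→φ0] = [8, 5, 7, 1]
r5 m[X3→φ2] = [1452, 854, 1586, 1204]
r5 m[X10→φ0] = [7, 2, 9, 1]
r5 m[X10→φ3] = [1664, 1714, 1292, 1488]
fixed point reached at round 5
b[X7] = ⊗ incoming = [11898, 6744, 4528, 5022]

b[X7] = [11898, 6744, 4528, 5022]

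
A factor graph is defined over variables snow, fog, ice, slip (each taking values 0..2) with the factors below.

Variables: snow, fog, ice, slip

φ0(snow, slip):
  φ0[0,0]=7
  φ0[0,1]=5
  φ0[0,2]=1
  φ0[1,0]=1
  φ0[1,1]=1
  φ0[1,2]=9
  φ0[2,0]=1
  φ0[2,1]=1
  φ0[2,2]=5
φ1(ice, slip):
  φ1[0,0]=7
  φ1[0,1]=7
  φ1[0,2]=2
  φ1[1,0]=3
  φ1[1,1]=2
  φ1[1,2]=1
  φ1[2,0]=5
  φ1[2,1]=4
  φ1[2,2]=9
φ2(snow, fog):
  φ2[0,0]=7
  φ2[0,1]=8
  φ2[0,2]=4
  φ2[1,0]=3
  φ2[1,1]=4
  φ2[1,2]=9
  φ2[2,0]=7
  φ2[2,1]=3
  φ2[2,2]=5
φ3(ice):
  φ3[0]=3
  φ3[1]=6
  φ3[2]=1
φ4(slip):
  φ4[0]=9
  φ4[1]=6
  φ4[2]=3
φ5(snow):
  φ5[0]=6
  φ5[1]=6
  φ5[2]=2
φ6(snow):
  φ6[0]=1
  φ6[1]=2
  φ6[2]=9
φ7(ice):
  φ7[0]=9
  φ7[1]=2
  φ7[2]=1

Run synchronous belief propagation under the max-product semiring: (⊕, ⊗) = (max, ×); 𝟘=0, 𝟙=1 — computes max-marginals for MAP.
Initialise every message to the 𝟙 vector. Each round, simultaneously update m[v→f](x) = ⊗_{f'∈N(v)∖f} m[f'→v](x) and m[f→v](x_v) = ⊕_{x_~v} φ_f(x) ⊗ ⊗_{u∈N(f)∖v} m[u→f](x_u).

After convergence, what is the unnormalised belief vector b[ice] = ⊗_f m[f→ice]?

b[ice] = [571536, 108864, 26244]

init: all messages = 𝟙 over 3 values
r1 m[φ0→snow] = [7, 9, 5]
r1 m[φ0→slip] = [7, 5, 9]
r1 m[φ1→ice] = [7, 3, 9]
r1 m[φ1→slip] = [7, 7, 9]
r1 m[φ2→snow] = [8, 9, 7]
r1 m[φ2→fog] = [7, 8, 9]
r1 m[φ3→ice] = [3, 6, 1]
r1 m[φ4→slip] = [9, 6, 3]
r1 m[φ5→snow] = [6, 6, 2]
r1 m[φ6→snow] = [1, 2, 9]
r1 m[φ7→ice] = [9, 2, 1]
r1 m[snow→φ0] = [1, 1, 1]
r1 m[snow→φ2] = [1, 1, 1]
r1 m[snow→φ5] = [1, 1, 1]
r1 m[snow→φ6] = [1, 1, 1]
r1 m[fog→φ2] = [1, 1, 1]
r1 m[ice→φ1] = [1, 1, 1]
r1 m[ice→φ3] = [1, 1, 1]
r1 m[ice→φ7] = [1, 1, 1]
r1 m[slip→φ0] = [1, 1, 1]
r1 m[slip→φ1] = [1, 1, 1]
r1 m[slip→φ4] = [1, 1, 1]
r2 m[φ0→snow] = [7, 9, 5]
r2 m[φ0→slip] = [7, 5, 9]
r2 m[φ1→ice] = [7, 3, 9]
r2 m[φ1→slip] = [7, 7, 9]
r2 m[φ2→snow] = [8, 9, 7]
r2 m[φ2→fog] = [7, 8, 9]
r2 m[φ3→ice] = [3, 6, 1]
r2 m[φ4→slip] = [9, 6, 3]
r2 m[φ5→snow] = [6, 6, 2]
r2 m[φ6→snow] = [1, 2, 9]
r2 m[φ7→ice] = [9, 2, 1]
r2 m[snow→φ0] = [48, 108, 126]
r2 m[snow→φ2] = [42, 108, 90]
r2 m[snow→φ5] = [56, 162, 315]
r2 m[snow→φ6] = [336, 486, 70]
r2 m[fog→φ2] = [1, 1, 1]
r2 m[ice→φ1] = [27, 12, 1]
r2 m[ice→φ3] = [63, 6, 9]
r2 m[ice→φ7] = [21, 18, 9]
r2 m[slip→φ0] = [63, 42, 27]
r2 m[slip→φ1] = [63, 30, 27]
r2 m[slip→φ4] = [49, 35, 81]
r3 m[φ0→snow] = [441, 243, 135]
r3 m[φ0→slip] = [336, 240, 972]
r3 m[φ1→ice] = [441, 189, 315]
r3 m[φ1→slip] = [189, 189, 54]
r3 m[φ2→snow] = [8, 9, 7]
r3 m[φ2→fog] = [630, 432, 972]
r3 m[φ3→ice] = [3, 6, 1]
r3 m[φ4→slip] = [9, 6, 3]
r3 m[φ5→snow] = [6, 6, 2]
r3 m[φ6→snow] = [1, 2, 9]
r3 m[φ7→ice] = [9, 2, 1]
r3 m[snow→φ0] = [48, 108, 126]
r3 m[snow→φ2] = [42, 108, 90]
r3 m[snow→φ5] = [56, 162, 315]
r3 m[snow→φ6] = [336, 486, 70]
r3 m[fog→φ2] = [1, 1, 1]
r3 m[ice→φ1] = [27, 12, 1]
r3 m[ice→φ3] = [63, 6, 9]
r3 m[ice→φ7] = [21, 18, 9]
r3 m[slip→φ0] = [63, 42, 27]
r3 m[slip→φ1] = [63, 30, 27]
r3 m[slip→φ4] = [49, 35, 81]
r4 m[φ0→snow] = [441, 243, 135]
r4 m[φ0→slip] = [336, 240, 972]
r4 m[φ1→ice] = [441, 189, 315]
r4 m[φ1→slip] = [189, 189, 54]
r4 m[φ2→snow] = [8, 9, 7]
r4 m[φ2→fog] = [630, 432, 972]
r4 m[φ3→ice] = [3, 6, 1]
r4 m[φ4→slip] = [9, 6, 3]
r4 m[φ5→snow] = [6, 6, 2]
r4 m[φ6→snow] = [1, 2, 9]
r4 m[φ7→ice] = [9, 2, 1]
r4 m[snow→φ0] = [48, 108, 126]
r4 m[snow→φ2] = [2646, 2916, 2430]
r4 m[snow→φ5] = [3528, 4374, 8505]
r4 m[snow→φ6] = [21168, 13122, 1890]
r4 m[fog→φ2] = [1, 1, 1]
r4 m[ice→φ1] = [27, 12, 1]
r4 m[ice→φ3] = [3969, 378, 315]
r4 m[ice→φ7] = [1323, 1134, 315]
r4 m[slip→φ0] = [1701, 1134, 162]
r4 m[slip→φ1] = [3024, 1440, 2916]
r4 m[slip→φ4] = [63504, 45360, 52488]
r5 m[φ0→snow] = [11907, 1701, 1701]
r5 m[φ0→slip] = [336, 240, 972]
r5 m[φ1→ice] = [21168, 9072, 26244]
r5 m[φ1→slip] = [189, 189, 54]
r5 m[φ2→snow] = [8, 9, 7]
r5 m[φ2→fog] = [18522, 21168, 26244]
r5 m[φ3→ice] = [3, 6, 1]
r5 m[φ4→slip] = [9, 6, 3]
r5 m[φ5→snow] = [6, 6, 2]
r5 m[φ6→snow] = [1, 2, 9]
r5 m[φ7→ice] = [9, 2, 1]
r5 m[snow→φ0] = [48, 108, 126]
r5 m[snow→φ2] = [2646, 2916, 2430]
r5 m[snow→φ5] = [3528, 4374, 8505]
r5 m[snow→φ6] = [21168, 13122, 1890]
r5 m[fog→φ2] = [1, 1, 1]
r5 m[ice→φ1] = [27, 12, 1]
r5 m[ice→φ3] = [3969, 378, 315]
r5 m[ice→φ7] = [1323, 1134, 315]
r5 m[slip→φ0] = [1701, 1134, 162]
r5 m[slip→φ1] = [3024, 1440, 2916]
r5 m[slip→φ4] = [63504, 45360, 52488]
r6 m[φ0→snow] = [11907, 1701, 1701]
r6 m[φ0→slip] = [336, 240, 972]
r6 m[φ1→ice] = [21168, 9072, 26244]
r6 m[φ1→slip] = [189, 189, 54]
r6 m[φ2→snow] = [8, 9, 7]
r6 m[φ2→fog] = [18522, 21168, 26244]
r6 m[φ3→ice] = [3, 6, 1]
r6 m[φ4→slip] = [9, 6, 3]
r6 m[φ5→snow] = [6, 6, 2]
r6 m[φ6→snow] = [1, 2, 9]
r6 m[φ7→ice] = [9, 2, 1]
r6 m[snow→φ0] = [48, 108, 126]
r6 m[snow→φ2] = [71442, 20412, 30618]
r6 m[snow→φ5] = [95256, 30618, 107163]
r6 m[snow→φ6] = [571536, 91854, 23814]
r6 m[fog→φ2] = [1, 1, 1]
r6 m[ice→φ1] = [27, 12, 1]
r6 m[ice→φ3] = [190512, 18144, 26244]
r6 m[ice→φ7] = [63504, 54432, 26244]
r6 m[slip→φ0] = [1701, 1134, 162]
r6 m[slip→φ1] = [3024, 1440, 2916]
r6 m[slip→φ4] = [63504, 45360, 52488]
r7 m[φ0→snow] = [11907, 1701, 1701]
r7 m[φ0→slip] = [336, 240, 972]
r7 m[φ1→ice] = [21168, 9072, 26244]
r7 m[φ1→slip] = [189, 189, 54]
r7 m[φ2→snow] = [8, 9, 7]
r7 m[φ2→fog] = [500094, 571536, 285768]
r7 m[φ3→ice] = [3, 6, 1]
r7 m[φ4→slip] = [9, 6, 3]
r7 m[φ5→snow] = [6, 6, 2]
r7 m[φ6→snow] = [1, 2, 9]
r7 m[φ7→ice] = [9, 2, 1]
r7 m[snow→φ0] = [48, 108, 126]
r7 m[snow→φ2] = [71442, 20412, 30618]
r7 m[snow→φ5] = [95256, 30618, 107163]
r7 m[snow→φ6] = [571536, 91854, 23814]
r7 m[fog→φ2] = [1, 1, 1]
r7 m[ice→φ1] = [27, 12, 1]
r7 m[ice→φ3] = [190512, 18144, 26244]
r7 m[ice→φ7] = [63504, 54432, 26244]
r7 m[slip→φ0] = [1701, 1134, 162]
r7 m[slip→φ1] = [3024, 1440, 2916]
r7 m[slip→φ4] = [63504, 45360, 52488]
r8 m[φ0→snow] = [11907, 1701, 1701]
r8 m[φ0→slip] = [336, 240, 972]
r8 m[φ1→ice] = [21168, 9072, 26244]
r8 m[φ1→slip] = [189, 189, 54]
r8 m[φ2→snow] = [8, 9, 7]
r8 m[φ2→fog] = [500094, 571536, 285768]
r8 m[φ3→ice] = [3, 6, 1]
r8 m[φ4→slip] = [9, 6, 3]
r8 m[φ5→snow] = [6, 6, 2]
r8 m[φ6→snow] = [1, 2, 9]
r8 m[φ7→ice] = [9, 2, 1]
r8 m[snow→φ0] = [48, 108, 126]
r8 m[snow→φ2] = [71442, 20412, 30618]
r8 m[snow→φ5] = [95256, 30618, 107163]
r8 m[snow→φ6] = [571536, 91854, 23814]
r8 m[fog→φ2] = [1, 1, 1]
r8 m[ice→φ1] = [27, 12, 1]
r8 m[ice→φ3] = [190512, 18144, 26244]
r8 m[ice→φ7] = [63504, 54432, 26244]
r8 m[slip→φ0] = [1701, 1134, 162]
r8 m[slip→φ1] = [3024, 1440, 2916]
r8 m[slip→φ4] = [63504, 45360, 52488]
fixed point reached at round 8
b[ice] = ⊗ incoming = [571536, 108864, 26244]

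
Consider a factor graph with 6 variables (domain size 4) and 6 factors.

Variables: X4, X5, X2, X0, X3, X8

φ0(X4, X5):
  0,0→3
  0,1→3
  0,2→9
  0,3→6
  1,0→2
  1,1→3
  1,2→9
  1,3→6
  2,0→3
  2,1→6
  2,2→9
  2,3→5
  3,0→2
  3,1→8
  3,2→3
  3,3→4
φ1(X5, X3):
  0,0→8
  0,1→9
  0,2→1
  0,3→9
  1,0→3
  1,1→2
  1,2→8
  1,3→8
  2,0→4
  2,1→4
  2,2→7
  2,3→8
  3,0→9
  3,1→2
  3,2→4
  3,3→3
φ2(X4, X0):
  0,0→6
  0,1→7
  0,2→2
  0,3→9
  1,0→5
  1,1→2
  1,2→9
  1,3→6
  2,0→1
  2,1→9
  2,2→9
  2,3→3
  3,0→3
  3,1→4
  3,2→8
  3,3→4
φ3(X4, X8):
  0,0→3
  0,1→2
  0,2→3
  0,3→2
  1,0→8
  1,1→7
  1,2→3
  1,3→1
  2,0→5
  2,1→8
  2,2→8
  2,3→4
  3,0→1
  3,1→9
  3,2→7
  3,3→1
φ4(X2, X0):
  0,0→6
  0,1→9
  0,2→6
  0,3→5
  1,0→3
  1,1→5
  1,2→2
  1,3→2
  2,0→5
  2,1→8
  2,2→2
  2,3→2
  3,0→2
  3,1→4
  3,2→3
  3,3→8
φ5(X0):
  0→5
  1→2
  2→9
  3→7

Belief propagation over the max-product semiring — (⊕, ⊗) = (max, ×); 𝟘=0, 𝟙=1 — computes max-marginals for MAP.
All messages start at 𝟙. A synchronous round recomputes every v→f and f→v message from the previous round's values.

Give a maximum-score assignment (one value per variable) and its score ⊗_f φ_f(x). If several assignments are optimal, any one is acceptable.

init: all messages = 𝟙 over 4 values
r1 m[φ0→X4] = [9, 9, 9, 8]
r1 m[φ0→X5] = [3, 8, 9, 6]
r1 m[φ1→X5] = [9, 8, 8, 9]
r1 m[φ1→X3] = [9, 9, 8, 9]
r1 m[φ2→X4] = [9, 9, 9, 8]
r1 m[φ2→X0] = [6, 9, 9, 9]
r1 m[φ3→X4] = [3, 8, 8, 9]
r1 m[φ3→X8] = [8, 9, 8, 4]
r1 m[φ4→X2] = [9, 5, 8, 8]
r1 m[φ4→X0] = [6, 9, 6, 8]
r1 m[φ5→X0] = [5, 2, 9, 7]
r1 m[X4→φ0] = [1, 1, 1, 1]
r1 m[X4→φ2] = [1, 1, 1, 1]
r1 m[X4→φ3] = [1, 1, 1, 1]
r1 m[X5→φ0] = [1, 1, 1, 1]
r1 m[X5→φ1] = [1, 1, 1, 1]
r1 m[X2→φ4] = [1, 1, 1, 1]
r1 m[X0→φ2] = [1, 1, 1, 1]
r1 m[X0→φ4] = [1, 1, 1, 1]
r1 m[X0→φ5] = [1, 1, 1, 1]
r1 m[X3→φ1] = [1, 1, 1, 1]
r1 m[X8→φ3] = [1, 1, 1, 1]
r2 m[φ0→X4] = [9, 9, 9, 8]
r2 m[φ0→X5] = [3, 8, 9, 6]
r2 m[φ1→X5] = [9, 8, 8, 9]
r2 m[φ1→X3] = [9, 9, 8, 9]
r2 m[φ2→X4] = [9, 9, 9, 8]
r2 m[φ2→X0] = [6, 9, 9, 9]
r2 m[φ3→X4] = [3, 8, 8, 9]
r2 m[φ3→X8] = [8, 9, 8, 4]
r2 m[φ4→X2] = [9, 5, 8, 8]
r2 m[φ4→X0] = [6, 9, 6, 8]
r2 m[φ5→X0] = [5, 2, 9, 7]
r2 m[X4→φ0] = [27, 72, 72, 72]
r2 m[X4→φ2] = [27, 72, 72, 72]
r2 m[X4→φ3] = [81, 81, 81, 64]
r2 m[X5→φ0] = [9, 8, 8, 9]
r2 m[X5→φ1] = [3, 8, 9, 6]
r2 m[X2→φ4] = [1, 1, 1, 1]
r2 m[X0→φ2] = [30, 18, 54, 56]
r2 m[X0→φ4] = [30, 18, 81, 63]
r2 m[X0→φ5] = [36, 81, 54, 72]
r2 m[X3→φ1] = [1, 1, 1, 1]
r2 m[X8→φ3] = [1, 1, 1, 1]
r3 m[φ0→X4] = [72, 72, 72, 64]
r3 m[φ0→X5] = [216, 576, 648, 432]
r3 m[φ1→X5] = [9, 8, 8, 9]
r3 m[φ1→X3] = [54, 36, 64, 72]
r3 m[φ2→X4] = [504, 486, 486, 432]
r3 m[φ2→X0] = [360, 648, 648, 432]
r3 m[φ3→X4] = [3, 8, 8, 9]
r3 m[φ3→X8] = [648, 648, 648, 324]
r3 m[φ4→X2] = [486, 162, 162, 504]
r3 m[φ4→X0] = [6, 9, 6, 8]
r3 m[φ5→X0] = [5, 2, 9, 7]
r3 m[X4→φ0] = [27, 72, 72, 72]
r3 m[X4→φ2] = [27, 72, 72, 72]
r3 m[X4→φ3] = [81, 81, 81, 64]
r3 m[X5→φ0] = [9, 8, 8, 9]
r3 m[X5→φ1] = [3, 8, 9, 6]
r3 m[X2→φ4] = [1, 1, 1, 1]
r3 m[X0→φ2] = [30, 18, 54, 56]
r3 m[X0→φ4] = [30, 18, 81, 63]
r3 m[X0→φ5] = [36, 81, 54, 72]
r3 m[X3→φ1] = [1, 1, 1, 1]
r3 m[X8→φ3] = [1, 1, 1, 1]
r4 m[φ0→X4] = [72, 72, 72, 64]
r4 m[φ0→X5] = [216, 576, 648, 432]
r4 m[φ1→X5] = [9, 8, 8, 9]
r4 m[φ1→X3] = [54, 36, 64, 72]
r4 m[φ2→X4] = [504, 486, 486, 432]
r4 m[φ2→X0] = [360, 648, 648, 432]
r4 m[φ3→X4] = [3, 8, 8, 9]
r4 m[φ3→X8] = [648, 648, 648, 324]
r4 m[φ4→X2] = [486, 162, 162, 504]
r4 m[φ4→X0] = [6, 9, 6, 8]
r4 m[φ5→X0] = [5, 2, 9, 7]
r4 m[X4→φ0] = [1512, 3888, 3888, 3888]
r4 m[X4→φ2] = [216, 576, 576, 576]
r4 m[X4→φ3] = [36288, 34992, 34992, 27648]
r4 m[X5→φ0] = [9, 8, 8, 9]
r4 m[X5→φ1] = [216, 576, 648, 432]
r4 m[X2→φ4] = [1, 1, 1, 1]
r4 m[X0→φ2] = [30, 18, 54, 56]
r4 m[X0→φ4] = [1800, 1296, 5832, 3024]
r4 m[X0→φ5] = [2160, 5832, 3888, 3456]
r4 m[X3→φ1] = [1, 1, 1, 1]
r4 m[X8→φ3] = [1, 1, 1, 1]
r5 m[φ0→X4] = [72, 72, 72, 64]
r5 m[φ0→X5] = [11664, 31104, 34992, 23328]
r5 m[φ1→X5] = [9, 8, 8, 9]
r5 m[φ1→X3] = [3888, 2592, 4608, 5184]
r5 m[φ2→X4] = [504, 486, 486, 432]
r5 m[φ2→X0] = [2880, 5184, 5184, 3456]
r5 m[φ3→X4] = [3, 8, 8, 9]
r5 m[φ3→X8] = [279936, 279936, 279936, 139968]
r5 m[φ4→X2] = [34992, 11664, 11664, 24192]
r5 m[φ4→X0] = [6, 9, 6, 8]
r5 m[φ5→X0] = [5, 2, 9, 7]
r5 m[X4→φ0] = [1512, 3888, 3888, 3888]
r5 m[X4→φ2] = [216, 576, 576, 576]
r5 m[X4→φ3] = [36288, 34992, 34992, 27648]
r5 m[X5→φ0] = [9, 8, 8, 9]
r5 m[X5→φ1] = [216, 576, 648, 432]
r5 m[X2→φ4] = [1, 1, 1, 1]
r5 m[X0→φ2] = [30, 18, 54, 56]
r5 m[X0→φ4] = [1800, 1296, 5832, 3024]
r5 m[X0→φ5] = [2160, 5832, 3888, 3456]
r5 m[X3→φ1] = [1, 1, 1, 1]
r5 m[X8→φ3] = [1, 1, 1, 1]
r6 m[φ0→X4] = [72, 72, 72, 64]
r6 m[φ0→X5] = [11664, 31104, 34992, 23328]
r6 m[φ1→X5] = [9, 8, 8, 9]
r6 m[φ1→X3] = [3888, 2592, 4608, 5184]
r6 m[φ2→X4] = [504, 486, 486, 432]
r6 m[φ2→X0] = [2880, 5184, 5184, 3456]
r6 m[φ3→X4] = [3, 8, 8, 9]
r6 m[φ3→X8] = [279936, 279936, 279936, 139968]
r6 m[φ4→X2] = [34992, 11664, 11664, 24192]
r6 m[φ4→X0] = [6, 9, 6, 8]
r6 m[φ5→X0] = [5, 2, 9, 7]
r6 m[X4→φ0] = [1512, 3888, 3888, 3888]
r6 m[X4→φ2] = [216, 576, 576, 576]
r6 m[X4→φ3] = [36288, 34992, 34992, 27648]
r6 m[X5→φ0] = [9, 8, 8, 9]
r6 m[X5→φ1] = [11664, 31104, 34992, 23328]
r6 m[X2→φ4] = [1, 1, 1, 1]
r6 m[X0→φ2] = [30, 18, 54, 56]
r6 m[X0→φ4] = [14400, 10368, 46656, 24192]
r6 m[X0→φ5] = [17280, 46656, 31104, 27648]
r6 m[X3→φ1] = [1, 1, 1, 1]
r6 m[X8→φ3] = [1, 1, 1, 1]
r7 m[φ0→X4] = [72, 72, 72, 64]
r7 m[φ0→X5] = [11664, 31104, 34992, 23328]
r7 m[φ1→X5] = [9, 8, 8, 9]
r7 m[φ1→X3] = [209952, 139968, 248832, 279936]
r7 m[φ2→X4] = [504, 486, 486, 432]
r7 m[φ2→X0] = [2880, 5184, 5184, 3456]
r7 m[φ3→X4] = [3, 8, 8, 9]
r7 m[φ3→X8] = [279936, 279936, 279936, 139968]
r7 m[φ4→X2] = [279936, 93312, 93312, 193536]
r7 m[φ4→X0] = [6, 9, 6, 8]
r7 m[φ5→X0] = [5, 2, 9, 7]
r7 m[X4→φ0] = [1512, 3888, 3888, 3888]
r7 m[X4→φ2] = [216, 576, 576, 576]
r7 m[X4→φ3] = [36288, 34992, 34992, 27648]
r7 m[X5→φ0] = [9, 8, 8, 9]
r7 m[X5→φ1] = [11664, 31104, 34992, 23328]
r7 m[X2→φ4] = [1, 1, 1, 1]
r7 m[X0→φ2] = [30, 18, 54, 56]
r7 m[X0→φ4] = [14400, 10368, 46656, 24192]
r7 m[X0→φ5] = [17280, 46656, 31104, 27648]
r7 m[X3→φ1] = [1, 1, 1, 1]
r7 m[X8→φ3] = [1, 1, 1, 1]
r8 m[φ0→X4] = [72, 72, 72, 64]
r8 m[φ0→X5] = [11664, 31104, 34992, 23328]
r8 m[φ1→X5] = [9, 8, 8, 9]
r8 m[φ1→X3] = [209952, 139968, 248832, 279936]
r8 m[φ2→X4] = [504, 486, 486, 432]
r8 m[φ2→X0] = [2880, 5184, 5184, 3456]
r8 m[φ3→X4] = [3, 8, 8, 9]
r8 m[φ3→X8] = [279936, 279936, 279936, 139968]
r8 m[φ4→X2] = [279936, 93312, 93312, 193536]
r8 m[φ4→X0] = [6, 9, 6, 8]
r8 m[φ5→X0] = [5, 2, 9, 7]
r8 m[X4→φ0] = [1512, 3888, 3888, 3888]
r8 m[X4→φ2] = [216, 576, 576, 576]
r8 m[X4→φ3] = [36288, 34992, 34992, 27648]
r8 m[X5→φ0] = [9, 8, 8, 9]
r8 m[X5→φ1] = [11664, 31104, 34992, 23328]
r8 m[X2→φ4] = [1, 1, 1, 1]
r8 m[X0→φ2] = [30, 18, 54, 56]
r8 m[X0→φ4] = [14400, 10368, 46656, 24192]
r8 m[X0→φ5] = [17280, 46656, 31104, 27648]
r8 m[X3→φ1] = [1, 1, 1, 1]
r8 m[X8→φ3] = [1, 1, 1, 1]
fixed point reached at round 8
traceback from X4: (X4=1, X5=2, X2=0, X0=2, X3=3, X8=0), score=279936

assignment: (X4=1, X5=2, X2=0, X0=2, X3=3, X8=0); score = 279936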